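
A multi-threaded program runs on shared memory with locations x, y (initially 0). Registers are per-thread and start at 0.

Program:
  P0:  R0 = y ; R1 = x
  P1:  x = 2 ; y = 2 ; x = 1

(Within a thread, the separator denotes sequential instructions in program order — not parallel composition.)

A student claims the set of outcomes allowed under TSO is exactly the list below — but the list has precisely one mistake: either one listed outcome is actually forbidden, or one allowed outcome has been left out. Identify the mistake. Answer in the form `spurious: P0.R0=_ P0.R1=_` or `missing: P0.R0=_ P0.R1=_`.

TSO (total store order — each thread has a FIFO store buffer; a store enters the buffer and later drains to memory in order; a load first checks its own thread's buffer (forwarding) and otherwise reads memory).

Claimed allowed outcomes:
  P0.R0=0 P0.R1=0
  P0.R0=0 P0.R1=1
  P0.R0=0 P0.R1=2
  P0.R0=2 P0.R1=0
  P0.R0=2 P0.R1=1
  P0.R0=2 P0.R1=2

spurious: P0.R0=2 P0.R1=0

outcome vector order: (P0.R0,P0.R1)
TSO: 5 outcomes — {00, 01, 02, 21, 22}
claimed∖TSO = {20}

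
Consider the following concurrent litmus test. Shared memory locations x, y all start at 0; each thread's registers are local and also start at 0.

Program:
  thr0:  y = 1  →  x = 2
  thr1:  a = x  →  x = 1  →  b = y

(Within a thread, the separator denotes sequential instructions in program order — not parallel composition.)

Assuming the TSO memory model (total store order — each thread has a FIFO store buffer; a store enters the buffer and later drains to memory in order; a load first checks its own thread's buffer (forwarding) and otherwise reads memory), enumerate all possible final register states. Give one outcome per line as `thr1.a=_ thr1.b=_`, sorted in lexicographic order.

thr1.a=0 thr1.b=0
thr1.a=0 thr1.b=1
thr1.a=2 thr1.b=1

outcome vector order: (thr1.a,thr1.b)
|TSO outcomes| = 3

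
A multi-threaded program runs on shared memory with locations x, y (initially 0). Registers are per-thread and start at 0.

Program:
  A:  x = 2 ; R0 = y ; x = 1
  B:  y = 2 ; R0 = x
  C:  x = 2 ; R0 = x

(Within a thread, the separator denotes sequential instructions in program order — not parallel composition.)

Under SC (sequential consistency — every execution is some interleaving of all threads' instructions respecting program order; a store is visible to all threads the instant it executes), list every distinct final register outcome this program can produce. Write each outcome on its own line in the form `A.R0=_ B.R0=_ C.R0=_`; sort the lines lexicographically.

A.R0=0 B.R0=1 C.R0=1
A.R0=0 B.R0=1 C.R0=2
A.R0=0 B.R0=2 C.R0=1
A.R0=0 B.R0=2 C.R0=2
A.R0=2 B.R0=0 C.R0=1
A.R0=2 B.R0=0 C.R0=2
A.R0=2 B.R0=1 C.R0=1
A.R0=2 B.R0=1 C.R0=2
A.R0=2 B.R0=2 C.R0=1
A.R0=2 B.R0=2 C.R0=2

outcome vector order: (A.R0,B.R0,C.R0)
|SC outcomes| = 10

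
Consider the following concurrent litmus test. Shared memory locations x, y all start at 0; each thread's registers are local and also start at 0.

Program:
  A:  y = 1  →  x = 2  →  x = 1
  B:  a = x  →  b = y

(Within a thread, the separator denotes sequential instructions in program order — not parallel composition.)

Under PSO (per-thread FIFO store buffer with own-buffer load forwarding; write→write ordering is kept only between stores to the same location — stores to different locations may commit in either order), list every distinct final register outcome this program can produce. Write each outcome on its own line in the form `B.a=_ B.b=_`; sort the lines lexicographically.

B.a=0 B.b=0
B.a=0 B.b=1
B.a=1 B.b=0
B.a=1 B.b=1
B.a=2 B.b=0
B.a=2 B.b=1

outcome vector order: (B.a,B.b)
|PSO outcomes| = 6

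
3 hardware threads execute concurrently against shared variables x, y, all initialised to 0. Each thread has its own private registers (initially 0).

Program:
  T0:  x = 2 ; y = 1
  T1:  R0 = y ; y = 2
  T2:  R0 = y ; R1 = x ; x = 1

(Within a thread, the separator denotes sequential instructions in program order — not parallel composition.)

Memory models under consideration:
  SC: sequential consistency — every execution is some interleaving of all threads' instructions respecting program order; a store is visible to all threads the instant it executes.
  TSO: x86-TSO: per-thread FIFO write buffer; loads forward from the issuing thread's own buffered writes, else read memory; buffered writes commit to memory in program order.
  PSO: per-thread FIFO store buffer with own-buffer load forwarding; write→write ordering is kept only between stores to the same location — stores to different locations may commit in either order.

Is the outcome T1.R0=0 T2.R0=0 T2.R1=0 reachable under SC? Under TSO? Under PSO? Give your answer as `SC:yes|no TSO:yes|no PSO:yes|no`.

outcome vector order: (T1.R0,T2.R0,T2.R1)
SC: 9 outcomes — {0/0/0 0/0/2 0/1/2 0/2/0 0/2/2 1/0/0 1/0/2 1/1/2 1/2/2}
TSO: 9 outcomes — {0/0/0 0/0/2 0/1/2 0/2/0 0/2/2 1/0/0 1/0/2 1/1/2 1/2/2}
PSO: 12 outcomes — {0/0/0 0/0/2 0/1/0 0/1/2 0/2/0 0/2/2 1/0/0 1/0/2 1/1/0 1/1/2 1/2/0 1/2/2}
target 0/0/0 ∈ {SC,TSO,PSO}

SC:yes TSO:yes PSO:yes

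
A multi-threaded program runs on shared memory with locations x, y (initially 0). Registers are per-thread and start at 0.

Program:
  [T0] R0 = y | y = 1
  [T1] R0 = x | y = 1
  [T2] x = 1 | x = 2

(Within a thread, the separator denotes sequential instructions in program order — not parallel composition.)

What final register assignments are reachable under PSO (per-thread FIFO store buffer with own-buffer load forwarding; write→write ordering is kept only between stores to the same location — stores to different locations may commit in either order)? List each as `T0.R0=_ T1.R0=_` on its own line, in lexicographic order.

T0.R0=0 T1.R0=0
T0.R0=0 T1.R0=1
T0.R0=0 T1.R0=2
T0.R0=1 T1.R0=0
T0.R0=1 T1.R0=1
T0.R0=1 T1.R0=2

outcome vector order: (T0.R0,T1.R0)
|PSO outcomes| = 6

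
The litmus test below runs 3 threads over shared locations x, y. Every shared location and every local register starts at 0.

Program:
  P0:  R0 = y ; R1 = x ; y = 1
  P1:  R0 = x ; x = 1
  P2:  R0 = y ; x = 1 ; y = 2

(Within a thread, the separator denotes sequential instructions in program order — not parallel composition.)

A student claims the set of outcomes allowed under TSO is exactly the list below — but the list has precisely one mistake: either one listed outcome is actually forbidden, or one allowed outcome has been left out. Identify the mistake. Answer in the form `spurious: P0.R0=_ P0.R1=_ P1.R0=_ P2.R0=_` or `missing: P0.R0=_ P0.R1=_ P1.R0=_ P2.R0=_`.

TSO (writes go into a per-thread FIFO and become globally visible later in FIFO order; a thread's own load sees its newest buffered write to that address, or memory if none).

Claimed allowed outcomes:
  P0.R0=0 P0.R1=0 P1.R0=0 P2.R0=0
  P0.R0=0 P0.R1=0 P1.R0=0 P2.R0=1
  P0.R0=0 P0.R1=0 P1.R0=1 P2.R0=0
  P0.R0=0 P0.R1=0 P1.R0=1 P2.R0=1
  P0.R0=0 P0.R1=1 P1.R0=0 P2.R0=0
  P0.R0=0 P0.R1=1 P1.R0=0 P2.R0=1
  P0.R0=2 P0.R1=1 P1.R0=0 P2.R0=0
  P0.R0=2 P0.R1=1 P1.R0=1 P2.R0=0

missing: P0.R0=0 P0.R1=1 P1.R0=1 P2.R0=0

outcome vector order: (P0.R0,P0.R1,P1.R0,P2.R0)
TSO: 9 outcomes — {0/0/0/0 0/0/0/1 0/0/1/0 0/0/1/1 0/1/0/0 0/1/0/1 0/1/1/0 2/1/0/0 2/1/1/0}
TSO∖claimed = {0/1/1/0}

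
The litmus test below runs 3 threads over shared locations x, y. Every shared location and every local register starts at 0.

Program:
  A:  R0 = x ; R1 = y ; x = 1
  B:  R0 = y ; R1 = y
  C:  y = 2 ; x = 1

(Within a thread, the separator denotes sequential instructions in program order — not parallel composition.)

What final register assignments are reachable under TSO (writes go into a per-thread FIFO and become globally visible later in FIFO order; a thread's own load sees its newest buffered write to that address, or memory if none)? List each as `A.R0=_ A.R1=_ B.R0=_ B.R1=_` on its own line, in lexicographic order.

A.R0=0 A.R1=0 B.R0=0 B.R1=0
A.R0=0 A.R1=0 B.R0=0 B.R1=2
A.R0=0 A.R1=0 B.R0=2 B.R1=2
A.R0=0 A.R1=2 B.R0=0 B.R1=0
A.R0=0 A.R1=2 B.R0=0 B.R1=2
A.R0=0 A.R1=2 B.R0=2 B.R1=2
A.R0=1 A.R1=2 B.R0=0 B.R1=0
A.R0=1 A.R1=2 B.R0=0 B.R1=2
A.R0=1 A.R1=2 B.R0=2 B.R1=2

outcome vector order: (A.R0,A.R1,B.R0,B.R1)
|TSO outcomes| = 9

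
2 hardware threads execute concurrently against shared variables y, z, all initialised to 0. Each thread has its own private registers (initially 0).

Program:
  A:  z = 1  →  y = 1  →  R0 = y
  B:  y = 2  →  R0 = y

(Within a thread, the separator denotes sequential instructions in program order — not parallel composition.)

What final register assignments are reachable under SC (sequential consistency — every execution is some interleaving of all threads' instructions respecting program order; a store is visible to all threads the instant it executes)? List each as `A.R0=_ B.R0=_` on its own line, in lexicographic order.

outcome vector order: (A.R0,B.R0)
|SC outcomes| = 3

A.R0=1 B.R0=1
A.R0=1 B.R0=2
A.R0=2 B.R0=2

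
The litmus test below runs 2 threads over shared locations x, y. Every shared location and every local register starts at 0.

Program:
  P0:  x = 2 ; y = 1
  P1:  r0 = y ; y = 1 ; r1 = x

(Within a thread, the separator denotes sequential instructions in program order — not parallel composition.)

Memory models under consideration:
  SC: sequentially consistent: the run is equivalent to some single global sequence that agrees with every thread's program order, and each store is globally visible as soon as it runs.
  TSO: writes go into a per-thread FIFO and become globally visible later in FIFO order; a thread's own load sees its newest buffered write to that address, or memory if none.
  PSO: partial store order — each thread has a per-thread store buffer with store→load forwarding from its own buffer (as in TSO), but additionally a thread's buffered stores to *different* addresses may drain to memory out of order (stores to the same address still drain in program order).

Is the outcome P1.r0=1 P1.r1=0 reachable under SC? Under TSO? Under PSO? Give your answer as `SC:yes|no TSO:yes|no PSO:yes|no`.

outcome vector order: (P1.r0,P1.r1)
SC: 3 outcomes — {00; 02; 12}
TSO: 3 outcomes — {00; 02; 12}
PSO: 4 outcomes — {00; 02; 10; 12}
target 10 ∈ {PSO}

SC:no TSO:no PSO:yes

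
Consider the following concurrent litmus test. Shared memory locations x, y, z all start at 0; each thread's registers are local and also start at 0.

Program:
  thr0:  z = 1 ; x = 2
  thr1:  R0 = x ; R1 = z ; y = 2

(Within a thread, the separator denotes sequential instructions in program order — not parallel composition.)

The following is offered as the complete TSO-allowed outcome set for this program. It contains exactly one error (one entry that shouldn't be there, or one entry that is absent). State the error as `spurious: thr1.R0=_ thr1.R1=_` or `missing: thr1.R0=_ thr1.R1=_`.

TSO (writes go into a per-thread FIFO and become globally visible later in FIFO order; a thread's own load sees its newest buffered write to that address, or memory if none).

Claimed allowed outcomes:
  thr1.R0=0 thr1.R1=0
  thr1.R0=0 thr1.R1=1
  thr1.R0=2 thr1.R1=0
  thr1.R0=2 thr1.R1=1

spurious: thr1.R0=2 thr1.R1=0

outcome vector order: (thr1.R0,thr1.R1)
TSO (3): (0,0); (0,1); (2,1)
claimed∖TSO = {(2,0)}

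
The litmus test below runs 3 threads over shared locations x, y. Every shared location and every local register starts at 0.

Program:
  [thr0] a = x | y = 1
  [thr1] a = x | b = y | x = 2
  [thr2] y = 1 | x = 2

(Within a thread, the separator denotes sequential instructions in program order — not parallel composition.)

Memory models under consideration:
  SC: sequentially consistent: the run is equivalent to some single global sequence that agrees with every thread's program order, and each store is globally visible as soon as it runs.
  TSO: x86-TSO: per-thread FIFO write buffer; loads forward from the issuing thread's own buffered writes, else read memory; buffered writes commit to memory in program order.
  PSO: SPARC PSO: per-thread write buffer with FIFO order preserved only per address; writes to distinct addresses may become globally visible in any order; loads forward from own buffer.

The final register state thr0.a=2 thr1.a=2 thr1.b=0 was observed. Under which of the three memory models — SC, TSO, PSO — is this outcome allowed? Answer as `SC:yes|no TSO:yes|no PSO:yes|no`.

SC:no TSO:no PSO:yes

outcome vector order: (thr0.a,thr1.a,thr1.b)
[SC] allowed = {000; 001; 021; 200; 201; 221}
[TSO] allowed = {000; 001; 021; 200; 201; 221}
[PSO] allowed = {000; 001; 020; 021; 200; 201; 220; 221}
target 220 ∈ {PSO}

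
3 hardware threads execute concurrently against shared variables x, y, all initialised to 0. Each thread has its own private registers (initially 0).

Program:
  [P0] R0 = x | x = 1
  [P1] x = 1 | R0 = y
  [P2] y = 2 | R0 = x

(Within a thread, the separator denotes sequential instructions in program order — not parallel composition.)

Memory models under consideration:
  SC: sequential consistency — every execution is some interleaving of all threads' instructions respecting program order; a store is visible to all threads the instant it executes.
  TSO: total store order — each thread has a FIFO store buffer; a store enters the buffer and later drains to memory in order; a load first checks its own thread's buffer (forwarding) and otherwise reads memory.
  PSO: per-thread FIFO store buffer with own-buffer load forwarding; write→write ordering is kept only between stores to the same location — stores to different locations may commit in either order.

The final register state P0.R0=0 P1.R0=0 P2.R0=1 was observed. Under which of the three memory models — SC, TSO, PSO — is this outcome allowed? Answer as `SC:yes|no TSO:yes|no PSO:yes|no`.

outcome vector order: (P0.R0,P1.R0,P2.R0)
SC (6): 0/0/1 0/2/0 0/2/1 1/0/1 1/2/0 1/2/1
TSO (8): 0/0/0 0/0/1 0/2/0 0/2/1 1/0/0 1/0/1 1/2/0 1/2/1
PSO (8): 0/0/0 0/0/1 0/2/0 0/2/1 1/0/0 1/0/1 1/2/0 1/2/1
target 0/0/1 ∈ {SC,TSO,PSO}

SC:yes TSO:yes PSO:yes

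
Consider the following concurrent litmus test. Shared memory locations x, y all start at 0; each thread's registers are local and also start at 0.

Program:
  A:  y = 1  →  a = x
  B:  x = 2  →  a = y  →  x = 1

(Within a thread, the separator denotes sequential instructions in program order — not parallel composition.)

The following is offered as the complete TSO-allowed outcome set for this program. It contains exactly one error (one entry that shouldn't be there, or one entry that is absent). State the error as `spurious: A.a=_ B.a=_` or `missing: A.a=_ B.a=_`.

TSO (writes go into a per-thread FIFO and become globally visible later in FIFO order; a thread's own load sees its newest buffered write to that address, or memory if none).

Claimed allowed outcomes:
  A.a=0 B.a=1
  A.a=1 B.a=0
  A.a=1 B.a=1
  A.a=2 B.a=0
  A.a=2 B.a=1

missing: A.a=0 B.a=0

outcome vector order: (A.a,B.a)
TSO: 6 outcomes — {<0 0>; <0 1>; <1 0>; <1 1>; <2 0>; <2 1>}
TSO∖claimed = {<0 0>}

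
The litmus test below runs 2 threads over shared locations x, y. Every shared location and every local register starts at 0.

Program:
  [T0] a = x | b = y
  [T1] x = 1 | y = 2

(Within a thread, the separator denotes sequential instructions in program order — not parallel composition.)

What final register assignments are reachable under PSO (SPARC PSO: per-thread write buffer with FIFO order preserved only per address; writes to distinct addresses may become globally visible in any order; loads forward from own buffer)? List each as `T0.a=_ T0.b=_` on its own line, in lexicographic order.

T0.a=0 T0.b=0
T0.a=0 T0.b=2
T0.a=1 T0.b=0
T0.a=1 T0.b=2

outcome vector order: (T0.a,T0.b)
|PSO outcomes| = 4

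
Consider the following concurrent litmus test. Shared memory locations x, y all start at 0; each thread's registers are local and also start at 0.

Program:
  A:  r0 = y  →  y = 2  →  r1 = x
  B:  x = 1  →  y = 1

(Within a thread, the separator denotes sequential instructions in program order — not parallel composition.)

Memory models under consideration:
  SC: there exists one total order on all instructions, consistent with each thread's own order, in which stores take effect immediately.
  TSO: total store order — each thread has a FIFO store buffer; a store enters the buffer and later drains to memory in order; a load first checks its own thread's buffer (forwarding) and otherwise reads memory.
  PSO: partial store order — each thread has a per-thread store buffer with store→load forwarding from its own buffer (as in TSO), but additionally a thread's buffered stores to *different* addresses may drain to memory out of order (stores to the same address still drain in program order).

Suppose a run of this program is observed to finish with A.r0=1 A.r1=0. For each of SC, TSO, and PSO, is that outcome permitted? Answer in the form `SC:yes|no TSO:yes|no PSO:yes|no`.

outcome vector order: (A.r0,A.r1)
[SC] allowed = {(0,0) (0,1) (1,1)}
[TSO] allowed = {(0,0) (0,1) (1,1)}
[PSO] allowed = {(0,0) (0,1) (1,0) (1,1)}
target (1,0) ∈ {PSO}

SC:no TSO:no PSO:yes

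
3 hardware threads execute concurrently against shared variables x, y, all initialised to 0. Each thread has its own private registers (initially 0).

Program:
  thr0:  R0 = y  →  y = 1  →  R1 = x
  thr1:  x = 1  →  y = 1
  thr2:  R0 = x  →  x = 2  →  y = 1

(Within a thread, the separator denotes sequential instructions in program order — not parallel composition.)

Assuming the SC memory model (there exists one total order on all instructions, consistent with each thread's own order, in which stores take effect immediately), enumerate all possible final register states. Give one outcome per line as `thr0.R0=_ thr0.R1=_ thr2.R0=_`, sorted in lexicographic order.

outcome vector order: (thr0.R0,thr0.R1,thr2.R0)
|SC outcomes| = 10

thr0.R0=0 thr0.R1=0 thr2.R0=0
thr0.R0=0 thr0.R1=0 thr2.R0=1
thr0.R0=0 thr0.R1=1 thr2.R0=0
thr0.R0=0 thr0.R1=1 thr2.R0=1
thr0.R0=0 thr0.R1=2 thr2.R0=0
thr0.R0=0 thr0.R1=2 thr2.R0=1
thr0.R0=1 thr0.R1=1 thr2.R0=0
thr0.R0=1 thr0.R1=1 thr2.R0=1
thr0.R0=1 thr0.R1=2 thr2.R0=0
thr0.R0=1 thr0.R1=2 thr2.R0=1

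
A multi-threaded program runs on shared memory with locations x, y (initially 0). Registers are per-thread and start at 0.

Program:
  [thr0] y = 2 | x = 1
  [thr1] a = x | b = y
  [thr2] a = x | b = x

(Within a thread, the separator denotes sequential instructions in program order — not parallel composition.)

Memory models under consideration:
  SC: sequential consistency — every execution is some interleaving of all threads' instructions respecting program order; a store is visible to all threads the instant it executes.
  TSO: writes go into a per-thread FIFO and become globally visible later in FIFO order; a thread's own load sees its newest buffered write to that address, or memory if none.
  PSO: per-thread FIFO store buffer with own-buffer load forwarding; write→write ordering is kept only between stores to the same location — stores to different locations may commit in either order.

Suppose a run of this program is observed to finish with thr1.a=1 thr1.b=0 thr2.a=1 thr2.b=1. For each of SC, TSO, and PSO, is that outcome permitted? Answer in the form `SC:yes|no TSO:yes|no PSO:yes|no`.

outcome vector order: (thr1.a,thr1.b,thr2.a,thr2.b)
SC (9): <0 0 0 0>, <0 0 0 1>, <0 0 1 1>, <0 2 0 0>, <0 2 0 1>, <0 2 1 1>, <1 2 0 0>, <1 2 0 1>, <1 2 1 1>
TSO (9): <0 0 0 0>, <0 0 0 1>, <0 0 1 1>, <0 2 0 0>, <0 2 0 1>, <0 2 1 1>, <1 2 0 0>, <1 2 0 1>, <1 2 1 1>
PSO (12): <0 0 0 0>, <0 0 0 1>, <0 0 1 1>, <0 2 0 0>, <0 2 0 1>, <0 2 1 1>, <1 0 0 0>, <1 0 0 1>, <1 0 1 1>, <1 2 0 0>, <1 2 0 1>, <1 2 1 1>
target <1 0 1 1> ∈ {PSO}

SC:no TSO:no PSO:yes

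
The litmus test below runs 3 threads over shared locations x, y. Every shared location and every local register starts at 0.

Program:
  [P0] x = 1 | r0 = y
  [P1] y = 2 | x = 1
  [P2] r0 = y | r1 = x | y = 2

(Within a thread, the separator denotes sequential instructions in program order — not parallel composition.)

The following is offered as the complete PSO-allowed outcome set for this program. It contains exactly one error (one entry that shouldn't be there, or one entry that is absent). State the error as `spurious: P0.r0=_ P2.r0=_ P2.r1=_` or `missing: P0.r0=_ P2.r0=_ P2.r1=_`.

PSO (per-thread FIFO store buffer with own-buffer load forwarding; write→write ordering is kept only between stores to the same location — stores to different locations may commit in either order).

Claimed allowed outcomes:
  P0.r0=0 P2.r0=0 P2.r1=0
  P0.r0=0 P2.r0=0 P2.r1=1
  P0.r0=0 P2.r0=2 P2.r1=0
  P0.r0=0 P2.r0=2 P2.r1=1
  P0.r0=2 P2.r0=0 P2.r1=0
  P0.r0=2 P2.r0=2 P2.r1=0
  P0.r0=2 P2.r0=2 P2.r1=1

outcome vector order: (P0.r0,P2.r0,P2.r1)
PSO: 8 outcomes — {(0,0,0), (0,0,1), (0,2,0), (0,2,1), (2,0,0), (2,0,1), (2,2,0), (2,2,1)}
PSO∖claimed = {(2,0,1)}

missing: P0.r0=2 P2.r0=0 P2.r1=1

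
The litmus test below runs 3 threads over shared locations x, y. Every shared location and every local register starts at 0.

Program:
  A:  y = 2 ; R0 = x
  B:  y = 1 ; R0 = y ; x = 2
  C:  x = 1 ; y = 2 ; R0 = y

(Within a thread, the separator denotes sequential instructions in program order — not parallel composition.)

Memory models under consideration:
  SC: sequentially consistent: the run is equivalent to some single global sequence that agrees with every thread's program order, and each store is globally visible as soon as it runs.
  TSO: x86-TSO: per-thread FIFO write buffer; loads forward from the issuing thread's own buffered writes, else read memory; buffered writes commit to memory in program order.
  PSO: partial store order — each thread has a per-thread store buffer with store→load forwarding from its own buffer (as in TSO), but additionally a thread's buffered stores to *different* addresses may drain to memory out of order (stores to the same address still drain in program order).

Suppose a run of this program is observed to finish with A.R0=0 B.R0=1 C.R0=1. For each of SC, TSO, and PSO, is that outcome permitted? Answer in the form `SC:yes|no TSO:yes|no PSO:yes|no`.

outcome vector order: (A.R0,B.R0,C.R0)
under SC → 011, 012, 022, 111, 112, 121, 122, 211, 212, 221, 222
under TSO → 011, 012, 021, 022, 111, 112, 121, 122, 211, 212, 221, 222
under PSO → 011, 012, 021, 022, 111, 112, 121, 122, 211, 212, 221, 222
target 011 ∈ {SC,TSO,PSO}

SC:yes TSO:yes PSO:yes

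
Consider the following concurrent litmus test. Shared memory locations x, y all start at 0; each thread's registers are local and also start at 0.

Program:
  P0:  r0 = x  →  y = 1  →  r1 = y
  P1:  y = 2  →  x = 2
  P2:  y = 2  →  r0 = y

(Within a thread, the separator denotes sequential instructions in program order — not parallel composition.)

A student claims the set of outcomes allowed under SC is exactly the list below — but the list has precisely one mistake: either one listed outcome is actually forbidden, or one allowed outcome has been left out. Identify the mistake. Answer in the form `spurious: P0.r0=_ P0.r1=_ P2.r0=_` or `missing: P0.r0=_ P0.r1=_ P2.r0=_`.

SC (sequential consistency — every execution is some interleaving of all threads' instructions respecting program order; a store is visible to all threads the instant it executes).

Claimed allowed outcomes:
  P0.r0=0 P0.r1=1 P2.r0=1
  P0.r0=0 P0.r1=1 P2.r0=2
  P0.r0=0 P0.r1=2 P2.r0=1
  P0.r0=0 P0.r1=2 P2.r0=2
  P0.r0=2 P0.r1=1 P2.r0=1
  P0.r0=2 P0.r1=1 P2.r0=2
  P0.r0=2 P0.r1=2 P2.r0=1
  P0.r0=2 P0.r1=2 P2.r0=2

outcome vector order: (P0.r0,P0.r1,P2.r0)
SC (7): 0/1/1, 0/1/2, 0/2/1, 0/2/2, 2/1/1, 2/1/2, 2/2/2
claimed∖SC = {2/2/1}

spurious: P0.r0=2 P0.r1=2 P2.r0=1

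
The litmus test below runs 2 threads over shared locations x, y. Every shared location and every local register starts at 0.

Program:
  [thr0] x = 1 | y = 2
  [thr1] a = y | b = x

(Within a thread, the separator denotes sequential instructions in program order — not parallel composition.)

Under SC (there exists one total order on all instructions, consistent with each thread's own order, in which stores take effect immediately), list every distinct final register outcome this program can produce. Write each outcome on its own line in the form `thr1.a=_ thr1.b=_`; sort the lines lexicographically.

thr1.a=0 thr1.b=0
thr1.a=0 thr1.b=1
thr1.a=2 thr1.b=1

outcome vector order: (thr1.a,thr1.b)
|SC outcomes| = 3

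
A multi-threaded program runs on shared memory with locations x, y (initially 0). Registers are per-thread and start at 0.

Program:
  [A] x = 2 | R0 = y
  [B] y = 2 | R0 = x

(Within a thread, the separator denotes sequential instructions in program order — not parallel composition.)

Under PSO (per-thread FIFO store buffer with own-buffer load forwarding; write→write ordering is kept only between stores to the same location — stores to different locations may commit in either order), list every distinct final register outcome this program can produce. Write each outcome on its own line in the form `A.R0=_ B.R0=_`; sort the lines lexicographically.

A.R0=0 B.R0=0
A.R0=0 B.R0=2
A.R0=2 B.R0=0
A.R0=2 B.R0=2

outcome vector order: (A.R0,B.R0)
|PSO outcomes| = 4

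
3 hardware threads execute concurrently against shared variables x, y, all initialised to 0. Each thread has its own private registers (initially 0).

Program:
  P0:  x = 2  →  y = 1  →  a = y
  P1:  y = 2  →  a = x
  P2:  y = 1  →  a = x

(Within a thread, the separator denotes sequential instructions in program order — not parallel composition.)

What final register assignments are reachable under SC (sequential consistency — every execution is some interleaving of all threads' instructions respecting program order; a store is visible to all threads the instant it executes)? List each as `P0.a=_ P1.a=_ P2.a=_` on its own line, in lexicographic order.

outcome vector order: (P0.a,P1.a,P2.a)
|SC outcomes| = 6

P0.a=1 P1.a=0 P2.a=0
P0.a=1 P1.a=0 P2.a=2
P0.a=1 P1.a=2 P2.a=0
P0.a=1 P1.a=2 P2.a=2
P0.a=2 P1.a=2 P2.a=0
P0.a=2 P1.a=2 P2.a=2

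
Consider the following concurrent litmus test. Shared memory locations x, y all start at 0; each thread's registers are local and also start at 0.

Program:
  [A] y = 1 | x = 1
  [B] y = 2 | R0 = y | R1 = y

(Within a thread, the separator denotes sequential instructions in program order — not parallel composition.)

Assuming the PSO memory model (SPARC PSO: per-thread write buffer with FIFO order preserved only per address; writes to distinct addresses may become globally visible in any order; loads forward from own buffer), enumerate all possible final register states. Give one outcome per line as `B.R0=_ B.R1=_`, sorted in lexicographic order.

outcome vector order: (B.R0,B.R1)
|PSO outcomes| = 3

B.R0=1 B.R1=1
B.R0=2 B.R1=1
B.R0=2 B.R1=2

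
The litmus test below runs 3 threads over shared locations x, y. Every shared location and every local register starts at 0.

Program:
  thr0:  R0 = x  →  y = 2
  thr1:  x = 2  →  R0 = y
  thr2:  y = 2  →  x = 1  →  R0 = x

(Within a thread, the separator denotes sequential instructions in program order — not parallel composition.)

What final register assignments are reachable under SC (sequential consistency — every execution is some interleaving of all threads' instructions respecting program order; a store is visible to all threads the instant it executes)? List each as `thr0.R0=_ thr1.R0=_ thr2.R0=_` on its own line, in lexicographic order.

outcome vector order: (thr0.R0,thr1.R0,thr2.R0)
|SC outcomes| = 9

thr0.R0=0 thr1.R0=0 thr2.R0=1
thr0.R0=0 thr1.R0=2 thr2.R0=1
thr0.R0=0 thr1.R0=2 thr2.R0=2
thr0.R0=1 thr1.R0=0 thr2.R0=1
thr0.R0=1 thr1.R0=2 thr2.R0=1
thr0.R0=1 thr1.R0=2 thr2.R0=2
thr0.R0=2 thr1.R0=0 thr2.R0=1
thr0.R0=2 thr1.R0=2 thr2.R0=1
thr0.R0=2 thr1.R0=2 thr2.R0=2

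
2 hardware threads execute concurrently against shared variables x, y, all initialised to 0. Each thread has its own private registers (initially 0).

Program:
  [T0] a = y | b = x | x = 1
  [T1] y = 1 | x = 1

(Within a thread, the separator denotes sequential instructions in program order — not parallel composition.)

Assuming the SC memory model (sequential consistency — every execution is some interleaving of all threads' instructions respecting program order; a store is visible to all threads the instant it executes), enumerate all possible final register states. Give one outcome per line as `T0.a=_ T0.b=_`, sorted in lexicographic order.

outcome vector order: (T0.a,T0.b)
|SC outcomes| = 4

T0.a=0 T0.b=0
T0.a=0 T0.b=1
T0.a=1 T0.b=0
T0.a=1 T0.b=1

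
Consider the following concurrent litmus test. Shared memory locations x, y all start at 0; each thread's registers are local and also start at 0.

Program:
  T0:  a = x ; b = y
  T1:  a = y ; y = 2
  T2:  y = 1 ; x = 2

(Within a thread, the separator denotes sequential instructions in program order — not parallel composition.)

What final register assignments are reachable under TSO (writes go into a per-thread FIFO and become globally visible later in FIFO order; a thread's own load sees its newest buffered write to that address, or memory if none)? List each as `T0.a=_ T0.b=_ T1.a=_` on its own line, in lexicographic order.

outcome vector order: (T0.a,T0.b,T1.a)
|TSO outcomes| = 10

T0.a=0 T0.b=0 T1.a=0
T0.a=0 T0.b=0 T1.a=1
T0.a=0 T0.b=1 T1.a=0
T0.a=0 T0.b=1 T1.a=1
T0.a=0 T0.b=2 T1.a=0
T0.a=0 T0.b=2 T1.a=1
T0.a=2 T0.b=1 T1.a=0
T0.a=2 T0.b=1 T1.a=1
T0.a=2 T0.b=2 T1.a=0
T0.a=2 T0.b=2 T1.a=1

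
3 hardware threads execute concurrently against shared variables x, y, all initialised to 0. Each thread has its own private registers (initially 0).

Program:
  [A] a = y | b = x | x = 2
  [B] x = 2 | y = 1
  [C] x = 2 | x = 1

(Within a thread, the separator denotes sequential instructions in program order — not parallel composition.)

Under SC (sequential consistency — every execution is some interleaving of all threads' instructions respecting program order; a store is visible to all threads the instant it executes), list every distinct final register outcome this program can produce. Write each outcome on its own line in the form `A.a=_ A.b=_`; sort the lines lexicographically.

outcome vector order: (A.a,A.b)
|SC outcomes| = 5

A.a=0 A.b=0
A.a=0 A.b=1
A.a=0 A.b=2
A.a=1 A.b=1
A.a=1 A.b=2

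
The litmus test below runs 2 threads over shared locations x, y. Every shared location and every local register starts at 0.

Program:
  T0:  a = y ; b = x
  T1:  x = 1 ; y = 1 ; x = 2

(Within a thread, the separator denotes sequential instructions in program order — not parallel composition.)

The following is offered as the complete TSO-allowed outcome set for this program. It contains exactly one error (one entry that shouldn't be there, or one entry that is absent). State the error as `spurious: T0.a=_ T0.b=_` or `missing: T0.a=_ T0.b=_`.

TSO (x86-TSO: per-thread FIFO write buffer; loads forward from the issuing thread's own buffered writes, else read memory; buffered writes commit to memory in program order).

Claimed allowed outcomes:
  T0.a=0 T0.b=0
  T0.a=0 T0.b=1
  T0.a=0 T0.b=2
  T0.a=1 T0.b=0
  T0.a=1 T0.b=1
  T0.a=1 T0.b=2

outcome vector order: (T0.a,T0.b)
TSO: 5 outcomes — {(0,0), (0,1), (0,2), (1,1), (1,2)}
claimed∖TSO = {(1,0)}

spurious: T0.a=1 T0.b=0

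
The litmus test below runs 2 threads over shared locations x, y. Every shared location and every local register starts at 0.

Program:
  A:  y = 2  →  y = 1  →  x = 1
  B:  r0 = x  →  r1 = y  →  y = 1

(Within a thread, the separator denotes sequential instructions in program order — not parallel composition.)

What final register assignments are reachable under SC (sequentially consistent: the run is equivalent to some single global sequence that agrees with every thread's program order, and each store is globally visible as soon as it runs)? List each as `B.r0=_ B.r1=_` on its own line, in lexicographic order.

outcome vector order: (B.r0,B.r1)
|SC outcomes| = 4

B.r0=0 B.r1=0
B.r0=0 B.r1=1
B.r0=0 B.r1=2
B.r0=1 B.r1=1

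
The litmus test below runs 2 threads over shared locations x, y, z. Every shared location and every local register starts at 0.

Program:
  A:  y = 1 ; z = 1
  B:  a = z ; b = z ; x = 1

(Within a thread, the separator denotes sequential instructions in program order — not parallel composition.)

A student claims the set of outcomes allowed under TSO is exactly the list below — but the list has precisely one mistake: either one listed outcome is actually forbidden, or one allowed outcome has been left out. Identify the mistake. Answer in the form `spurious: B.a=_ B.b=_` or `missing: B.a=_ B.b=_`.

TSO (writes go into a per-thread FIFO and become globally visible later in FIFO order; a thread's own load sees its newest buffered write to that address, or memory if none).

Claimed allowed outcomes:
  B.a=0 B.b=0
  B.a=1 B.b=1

outcome vector order: (B.a,B.b)
[TSO] allowed = {00 01 11}
TSO∖claimed = {01}

missing: B.a=0 B.b=1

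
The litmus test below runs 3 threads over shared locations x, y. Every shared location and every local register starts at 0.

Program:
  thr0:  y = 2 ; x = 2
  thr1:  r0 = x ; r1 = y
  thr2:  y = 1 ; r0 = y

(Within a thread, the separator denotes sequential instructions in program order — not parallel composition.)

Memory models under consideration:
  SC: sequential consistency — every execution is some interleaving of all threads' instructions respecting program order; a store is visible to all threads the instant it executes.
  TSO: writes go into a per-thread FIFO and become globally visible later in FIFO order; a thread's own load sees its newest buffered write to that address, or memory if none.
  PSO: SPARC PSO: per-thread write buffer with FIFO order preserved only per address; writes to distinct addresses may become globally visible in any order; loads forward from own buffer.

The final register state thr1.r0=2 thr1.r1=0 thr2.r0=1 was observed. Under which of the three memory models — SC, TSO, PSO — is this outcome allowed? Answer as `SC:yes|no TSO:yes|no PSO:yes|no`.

SC:no TSO:no PSO:yes

outcome vector order: (thr1.r0,thr1.r1,thr2.r0)
SC (9): 0/0/1 0/0/2 0/1/1 0/1/2 0/2/1 0/2/2 2/1/1 2/2/1 2/2/2
TSO (9): 0/0/1 0/0/2 0/1/1 0/1/2 0/2/1 0/2/2 2/1/1 2/2/1 2/2/2
PSO (12): 0/0/1 0/0/2 0/1/1 0/1/2 0/2/1 0/2/2 2/0/1 2/0/2 2/1/1 2/1/2 2/2/1 2/2/2
target 2/0/1 ∈ {PSO}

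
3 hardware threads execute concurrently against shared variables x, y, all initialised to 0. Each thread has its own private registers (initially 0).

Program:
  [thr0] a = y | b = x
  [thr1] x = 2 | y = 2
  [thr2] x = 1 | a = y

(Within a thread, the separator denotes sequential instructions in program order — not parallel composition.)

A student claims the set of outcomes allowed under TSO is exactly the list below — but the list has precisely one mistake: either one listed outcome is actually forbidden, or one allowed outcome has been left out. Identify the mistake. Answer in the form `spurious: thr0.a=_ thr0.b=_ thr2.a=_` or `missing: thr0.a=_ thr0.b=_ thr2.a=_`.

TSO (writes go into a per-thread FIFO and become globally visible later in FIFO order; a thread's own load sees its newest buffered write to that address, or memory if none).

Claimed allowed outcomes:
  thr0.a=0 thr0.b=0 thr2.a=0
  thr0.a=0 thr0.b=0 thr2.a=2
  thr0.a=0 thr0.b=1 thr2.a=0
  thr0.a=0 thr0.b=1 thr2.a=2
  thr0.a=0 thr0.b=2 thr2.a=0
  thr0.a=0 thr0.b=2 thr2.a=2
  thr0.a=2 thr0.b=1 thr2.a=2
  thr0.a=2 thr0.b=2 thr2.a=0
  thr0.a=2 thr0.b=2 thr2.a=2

outcome vector order: (thr0.a,thr0.b,thr2.a)
TSO: 10 outcomes — {0/0/0 0/0/2 0/1/0 0/1/2 0/2/0 0/2/2 2/1/0 2/1/2 2/2/0 2/2/2}
TSO∖claimed = {2/1/0}

missing: thr0.a=2 thr0.b=1 thr2.a=0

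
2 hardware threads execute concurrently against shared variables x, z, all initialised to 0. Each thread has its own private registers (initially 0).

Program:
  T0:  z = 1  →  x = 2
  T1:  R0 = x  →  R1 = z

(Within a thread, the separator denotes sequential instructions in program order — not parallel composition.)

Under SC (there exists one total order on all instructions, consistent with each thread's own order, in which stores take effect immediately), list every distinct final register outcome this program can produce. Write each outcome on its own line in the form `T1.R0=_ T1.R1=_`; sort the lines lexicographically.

outcome vector order: (T1.R0,T1.R1)
|SC outcomes| = 3

T1.R0=0 T1.R1=0
T1.R0=0 T1.R1=1
T1.R0=2 T1.R1=1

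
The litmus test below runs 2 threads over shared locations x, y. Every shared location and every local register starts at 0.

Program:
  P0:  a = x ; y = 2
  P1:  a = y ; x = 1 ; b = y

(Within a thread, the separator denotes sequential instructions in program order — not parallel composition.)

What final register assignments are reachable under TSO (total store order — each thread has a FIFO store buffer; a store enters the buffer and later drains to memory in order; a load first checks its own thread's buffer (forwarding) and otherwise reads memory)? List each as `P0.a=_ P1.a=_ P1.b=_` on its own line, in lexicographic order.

P0.a=0 P1.a=0 P1.b=0
P0.a=0 P1.a=0 P1.b=2
P0.a=0 P1.a=2 P1.b=2
P0.a=1 P1.a=0 P1.b=0
P0.a=1 P1.a=0 P1.b=2

outcome vector order: (P0.a,P1.a,P1.b)
|TSO outcomes| = 5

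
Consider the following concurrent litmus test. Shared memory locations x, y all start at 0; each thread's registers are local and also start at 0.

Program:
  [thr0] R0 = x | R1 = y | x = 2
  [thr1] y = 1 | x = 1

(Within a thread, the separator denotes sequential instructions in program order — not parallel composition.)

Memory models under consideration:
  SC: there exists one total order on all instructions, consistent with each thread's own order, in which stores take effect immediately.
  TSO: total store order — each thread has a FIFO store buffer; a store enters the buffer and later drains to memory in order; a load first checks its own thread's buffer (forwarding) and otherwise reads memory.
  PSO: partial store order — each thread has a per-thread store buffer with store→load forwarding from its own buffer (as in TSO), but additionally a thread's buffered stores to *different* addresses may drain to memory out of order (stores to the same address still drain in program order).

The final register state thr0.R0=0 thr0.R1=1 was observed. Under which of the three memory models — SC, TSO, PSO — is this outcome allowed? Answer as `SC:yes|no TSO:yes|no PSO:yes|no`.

outcome vector order: (thr0.R0,thr0.R1)
[SC] allowed = {<0 0>, <0 1>, <1 1>}
[TSO] allowed = {<0 0>, <0 1>, <1 1>}
[PSO] allowed = {<0 0>, <0 1>, <1 0>, <1 1>}
target <0 1> ∈ {SC,TSO,PSO}

SC:yes TSO:yes PSO:yes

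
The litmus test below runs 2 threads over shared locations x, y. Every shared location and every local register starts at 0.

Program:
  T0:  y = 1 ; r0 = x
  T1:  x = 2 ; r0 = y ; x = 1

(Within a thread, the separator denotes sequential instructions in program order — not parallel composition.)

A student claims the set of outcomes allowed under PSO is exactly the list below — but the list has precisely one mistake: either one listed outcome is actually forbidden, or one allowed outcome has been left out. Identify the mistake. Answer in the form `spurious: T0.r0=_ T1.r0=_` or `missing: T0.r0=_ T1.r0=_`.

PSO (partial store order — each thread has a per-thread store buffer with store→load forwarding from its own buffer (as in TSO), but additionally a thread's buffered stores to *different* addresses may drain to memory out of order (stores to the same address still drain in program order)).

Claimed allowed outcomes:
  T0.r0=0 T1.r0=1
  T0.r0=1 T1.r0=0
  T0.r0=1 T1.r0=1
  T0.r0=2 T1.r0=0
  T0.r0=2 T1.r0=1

missing: T0.r0=0 T1.r0=0

outcome vector order: (T0.r0,T1.r0)
under PSO → <0 0> <0 1> <1 0> <1 1> <2 0> <2 1>
PSO∖claimed = {<0 0>}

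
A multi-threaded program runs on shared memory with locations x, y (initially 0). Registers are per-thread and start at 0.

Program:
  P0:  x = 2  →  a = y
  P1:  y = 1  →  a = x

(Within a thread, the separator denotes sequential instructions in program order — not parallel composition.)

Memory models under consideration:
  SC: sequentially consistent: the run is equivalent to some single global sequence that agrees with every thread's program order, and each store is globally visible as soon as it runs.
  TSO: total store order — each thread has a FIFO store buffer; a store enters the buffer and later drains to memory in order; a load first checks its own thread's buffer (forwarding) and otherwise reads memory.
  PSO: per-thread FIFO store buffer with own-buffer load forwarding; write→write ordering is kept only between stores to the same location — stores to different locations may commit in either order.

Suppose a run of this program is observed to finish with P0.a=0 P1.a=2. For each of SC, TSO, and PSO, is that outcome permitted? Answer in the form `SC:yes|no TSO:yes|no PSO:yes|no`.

SC:yes TSO:yes PSO:yes

outcome vector order: (P0.a,P1.a)
under SC → (0,2), (1,0), (1,2)
under TSO → (0,0), (0,2), (1,0), (1,2)
under PSO → (0,0), (0,2), (1,0), (1,2)
target (0,2) ∈ {SC,TSO,PSO}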